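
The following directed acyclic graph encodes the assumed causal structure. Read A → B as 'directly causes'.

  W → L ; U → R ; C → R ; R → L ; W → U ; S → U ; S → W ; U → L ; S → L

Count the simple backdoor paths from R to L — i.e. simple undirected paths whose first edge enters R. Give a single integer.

5

A backdoor path from R to L is any simple undirected path whose first edge points into R (i.e. leaves R via a parent).
Parents of R: {C, U}.
Enumerating:
  P1: R <- U <- S -> W -> L
  P2: R <- U <- S -> L
  P3: R <- U <- W <- S -> L
  P4: R <- U <- W -> L
  P5: R <- U -> L
That exhausts the simple backdoor paths. Count: 5.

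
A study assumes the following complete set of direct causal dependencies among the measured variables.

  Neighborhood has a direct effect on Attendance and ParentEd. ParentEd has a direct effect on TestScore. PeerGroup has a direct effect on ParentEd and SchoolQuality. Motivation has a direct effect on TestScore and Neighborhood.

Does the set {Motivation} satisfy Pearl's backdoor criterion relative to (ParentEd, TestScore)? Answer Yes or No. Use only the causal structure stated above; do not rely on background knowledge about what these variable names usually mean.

Backdoor paths from ParentEd to TestScore (paths whose first edge points into ParentEd):
  P1: ParentEd <- Neighborhood <- Motivation -> TestScore
Condition 1 (no descendant of ParentEd in the set): holds — descendants of ParentEd are {TestScore}; none are in {Motivation}.
Condition 2 (every backdoor path blocked by {Motivation}):
  P1: blocked at fork node Motivation ∈ conditioning set.
{Motivation} satisfies the backdoor criterion.

Yes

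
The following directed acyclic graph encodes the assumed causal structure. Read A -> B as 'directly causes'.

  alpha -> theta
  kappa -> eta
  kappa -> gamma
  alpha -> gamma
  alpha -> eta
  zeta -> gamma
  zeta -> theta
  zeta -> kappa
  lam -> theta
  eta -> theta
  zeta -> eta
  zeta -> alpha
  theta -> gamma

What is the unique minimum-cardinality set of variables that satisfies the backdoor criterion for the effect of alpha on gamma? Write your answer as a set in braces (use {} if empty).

Variables eligible for adjustment (non-descendants of alpha, excluding alpha and gamma): {kappa, lam, zeta}.
Backdoor paths from alpha to gamma:
  P1: alpha <- zeta -> kappa -> eta -> theta -> gamma
  P2: alpha <- zeta -> kappa -> gamma
  P3: alpha <- zeta -> eta <- kappa -> gamma
  P4: alpha <- zeta -> eta -> theta -> gamma
  P5: alpha <- zeta -> theta <- eta <- kappa -> gamma
  P6: alpha <- zeta -> theta -> gamma
  P7: alpha <- zeta -> gamma
The empty set is not sufficient: P1 (alpha <- zeta -> kappa -> eta -> theta -> gamma) has no collider blocking it and no conditioned non-collider, so it is open.
Try {zeta}:
  P1: blocked at fork node zeta ∈ conditioning set.
  P2: blocked at fork node zeta ∈ conditioning set.
  P3: blocked at fork node zeta ∈ conditioning set.
  P4: blocked at fork node zeta ∈ conditioning set.
  P5: blocked at fork node zeta ∈ conditioning set.
  P6: blocked at fork node zeta ∈ conditioning set.
  P7: blocked at fork node zeta ∈ conditioning set.
{zeta} contains no descendant of alpha and blocks every backdoor path.
No other singleton works — e.g. {kappa} leaves P4 open — so {zeta} is the unique smallest valid adjustment set.

{zeta}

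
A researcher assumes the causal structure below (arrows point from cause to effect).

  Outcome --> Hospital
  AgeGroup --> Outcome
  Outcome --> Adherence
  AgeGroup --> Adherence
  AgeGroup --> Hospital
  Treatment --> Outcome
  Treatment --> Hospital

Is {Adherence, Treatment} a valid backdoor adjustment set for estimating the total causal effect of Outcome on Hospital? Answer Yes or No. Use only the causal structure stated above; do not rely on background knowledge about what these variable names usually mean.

No

Backdoor paths from Outcome to Hospital (paths whose first edge points into Outcome):
  P1: Outcome <- AgeGroup -> Hospital
  P2: Outcome <- Treatment -> Hospital
Condition 1 (no descendant of Outcome in the set): FAILS — Adherence is a descendant of Outcome.
Condition 2 (every backdoor path blocked by {Adherence, Treatment}):
  P1: open — no interior node is in the conditioning set.
  P2: blocked at fork node Treatment ∈ conditioning set.
{Adherence, Treatment} does not satisfy the backdoor criterion.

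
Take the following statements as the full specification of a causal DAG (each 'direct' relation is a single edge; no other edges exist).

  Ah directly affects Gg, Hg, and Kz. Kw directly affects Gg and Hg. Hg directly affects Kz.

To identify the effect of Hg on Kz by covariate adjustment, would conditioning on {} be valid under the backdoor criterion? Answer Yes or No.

Backdoor paths from Hg to Kz (paths whose first edge points into Hg):
  P1: Hg <- Kw -> Gg <- Ah -> Kz
  P2: Hg <- Ah -> Kz
Condition 1 (no descendant of Hg in the set): holds — descendants of Hg are {Kz}; none are in {}.
Condition 2 (every backdoor path blocked by {}):
  P1: blocked at collider Gg (neither it nor any descendant is in the conditioning set).
  P2: open — no interior node is in the conditioning set.
{} does not satisfy the backdoor criterion.

No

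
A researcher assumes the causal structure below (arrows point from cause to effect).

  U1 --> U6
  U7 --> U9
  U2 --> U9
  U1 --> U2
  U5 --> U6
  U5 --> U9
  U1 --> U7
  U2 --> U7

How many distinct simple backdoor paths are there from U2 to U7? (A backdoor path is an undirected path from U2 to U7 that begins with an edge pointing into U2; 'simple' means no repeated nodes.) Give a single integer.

A backdoor path from U2 to U7 is any simple undirected path whose first edge points into U2 (i.e. leaves U2 via a parent).
Parents of U2: {U1}.
Enumerating:
  P1: U2 <- U1 -> U7
  P2: U2 <- U1 -> U6 <- U5 -> U9 <- U7
That exhausts the simple backdoor paths. Count: 2.

2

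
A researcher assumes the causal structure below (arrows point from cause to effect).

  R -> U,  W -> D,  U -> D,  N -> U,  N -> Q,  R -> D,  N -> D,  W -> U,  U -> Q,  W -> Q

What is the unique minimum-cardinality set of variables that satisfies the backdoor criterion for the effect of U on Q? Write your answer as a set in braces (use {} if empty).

{N, W}

Variables eligible for adjustment (non-descendants of U, excluding U and Q): {N, R, W}.
Backdoor paths from U to Q:
  P1: U <- R -> D <- W -> Q
  P2: U <- R -> D <- N -> Q
  P3: U <- W -> Q
  P4: U <- W -> D <- N -> Q
  P5: U <- N -> Q
  P6: U <- N -> D <- W -> Q
The empty set is not sufficient: P3 (U <- W -> Q) has no collider blocking it and no conditioned non-collider, so it is open.
Try {N, W}:
  P1: blocked at collider D (neither it nor any descendant is in the conditioning set).
  P2: blocked at collider D (neither it nor any descendant is in the conditioning set).
  P3: blocked at fork node W ∈ conditioning set.
  P4: blocked at fork node W ∈ conditioning set.
  P5: blocked at fork node N ∈ conditioning set.
  P6: blocked at fork node N ∈ conditioning set.
{N, W} contains no descendant of U and blocks every backdoor path.
Every element of {N, W} is needed (dropping N leaves P5 open; dropping W leaves P3 open), so no proper subset is valid.
Among all size-2 subsets of the eligible variables, only {N, W} blocks every backdoor path, so it is the unique smallest valid adjustment set.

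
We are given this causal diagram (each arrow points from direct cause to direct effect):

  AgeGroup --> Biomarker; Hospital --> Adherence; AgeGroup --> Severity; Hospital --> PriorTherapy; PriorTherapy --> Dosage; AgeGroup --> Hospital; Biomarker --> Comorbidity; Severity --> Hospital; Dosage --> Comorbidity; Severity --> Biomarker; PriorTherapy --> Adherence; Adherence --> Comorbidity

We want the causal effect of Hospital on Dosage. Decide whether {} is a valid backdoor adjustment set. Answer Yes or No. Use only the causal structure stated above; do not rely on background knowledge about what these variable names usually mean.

Backdoor paths from Hospital to Dosage (paths whose first edge points into Hospital):
  P1: Hospital <- AgeGroup -> Severity -> Biomarker -> Comorbidity <- Dosage
  P2: Hospital <- AgeGroup -> Severity -> Biomarker -> Comorbidity <- Adherence <- PriorTherapy -> Dosage
  P3: Hospital <- AgeGroup -> Biomarker -> Comorbidity <- Dosage
  P4: Hospital <- AgeGroup -> Biomarker -> Comorbidity <- Adherence <- PriorTherapy -> Dosage
  P5: Hospital <- Severity <- AgeGroup -> Biomarker -> Comorbidity <- Dosage
  P6: Hospital <- Severity <- AgeGroup -> Biomarker -> Comorbidity <- Adherence <- PriorTherapy -> Dosage
  P7: Hospital <- Severity -> Biomarker -> Comorbidity <- Dosage
  P8: Hospital <- Severity -> Biomarker -> Comorbidity <- Adherence <- PriorTherapy -> Dosage
Condition 1 (no descendant of Hospital in the set): holds — descendants of Hospital are {Adherence, Comorbidity, Dosage, PriorTherapy}; none are in {}.
Condition 2 (every backdoor path blocked by {}):
  P1: blocked at collider Comorbidity (neither it nor any descendant is in the conditioning set).
  P2: blocked at collider Comorbidity (neither it nor any descendant is in the conditioning set).
  P3: blocked at collider Comorbidity (neither it nor any descendant is in the conditioning set).
  P4: blocked at collider Comorbidity (neither it nor any descendant is in the conditioning set).
  P5: blocked at collider Comorbidity (neither it nor any descendant is in the conditioning set).
  P6: blocked at collider Comorbidity (neither it nor any descendant is in the conditioning set).
  P7: blocked at collider Comorbidity (neither it nor any descendant is in the conditioning set).
  P8: blocked at collider Comorbidity (neither it nor any descendant is in the conditioning set).
{} satisfies the backdoor criterion.

Yes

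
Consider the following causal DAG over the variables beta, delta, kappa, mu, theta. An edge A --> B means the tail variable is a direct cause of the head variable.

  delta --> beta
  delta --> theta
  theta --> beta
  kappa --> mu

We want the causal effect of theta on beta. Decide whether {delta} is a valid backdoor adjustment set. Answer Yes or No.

Yes

Backdoor paths from theta to beta (paths whose first edge points into theta):
  P1: theta <- delta -> beta
Condition 1 (no descendant of theta in the set): holds — descendants of theta are {beta}; none are in {delta}.
Condition 2 (every backdoor path blocked by {delta}):
  P1: blocked at fork node delta ∈ conditioning set.
{delta} satisfies the backdoor criterion.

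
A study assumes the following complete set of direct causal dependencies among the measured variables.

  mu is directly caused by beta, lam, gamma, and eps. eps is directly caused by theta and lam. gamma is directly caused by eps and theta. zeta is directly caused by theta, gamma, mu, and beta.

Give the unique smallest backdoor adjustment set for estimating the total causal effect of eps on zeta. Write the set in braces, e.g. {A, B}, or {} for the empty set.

Variables eligible for adjustment (non-descendants of eps, excluding eps and zeta): {beta, lam, theta}.
Backdoor paths from eps to zeta:
  P1: eps <- lam -> mu <- gamma <- theta -> zeta
  P2: eps <- lam -> mu <- gamma -> zeta
  P3: eps <- lam -> mu <- beta -> zeta
  P4: eps <- lam -> mu -> zeta
  P5: eps <- theta -> gamma -> mu <- beta -> zeta
  P6: eps <- theta -> gamma -> mu -> zeta
  P7: eps <- theta -> gamma -> zeta
  P8: eps <- theta -> zeta
The empty set is not sufficient: P4 (eps <- lam -> mu -> zeta) has no collider blocking it and no conditioned non-collider, so it is open.
Try {lam, theta}:
  P1: blocked at fork node lam ∈ conditioning set.
  P2: blocked at fork node lam ∈ conditioning set.
  P3: blocked at fork node lam ∈ conditioning set.
  P4: blocked at fork node lam ∈ conditioning set.
  P5: blocked at fork node theta ∈ conditioning set.
  P6: blocked at fork node theta ∈ conditioning set.
  P7: blocked at fork node theta ∈ conditioning set.
  P8: blocked at fork node theta ∈ conditioning set.
{lam, theta} contains no descendant of eps and blocks every backdoor path.
Every element of {lam, theta} is needed (dropping lam leaves P4 open; dropping theta leaves P6 open), so no proper subset is valid.
Among all size-2 subsets of the eligible variables, only {lam, theta} blocks every backdoor path, so it is the unique smallest valid adjustment set.

{lam, theta}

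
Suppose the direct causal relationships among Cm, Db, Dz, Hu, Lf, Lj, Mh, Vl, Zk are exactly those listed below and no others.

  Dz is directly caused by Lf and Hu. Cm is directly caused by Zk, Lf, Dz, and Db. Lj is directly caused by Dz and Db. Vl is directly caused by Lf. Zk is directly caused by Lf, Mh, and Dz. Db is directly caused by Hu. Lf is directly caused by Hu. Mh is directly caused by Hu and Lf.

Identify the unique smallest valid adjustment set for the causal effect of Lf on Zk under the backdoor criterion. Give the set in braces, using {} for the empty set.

Variables eligible for adjustment (non-descendants of Lf, excluding Lf and Zk): {Db, Hu}.
Backdoor paths from Lf to Zk:
  P1: Lf <- Hu -> Dz -> Zk
  P2: Lf <- Hu -> Dz -> Cm <- Zk
  P3: Lf <- Hu -> Dz -> Lj <- Db -> Cm <- Zk
  P4: Lf <- Hu -> Mh -> Zk
  P5: Lf <- Hu -> Db -> Cm <- Dz -> Zk
  P6: Lf <- Hu -> Db -> Cm <- Zk
  P7: Lf <- Hu -> Db -> Lj <- Dz -> Zk
  P8: Lf <- Hu -> Db -> Lj <- Dz -> Cm <- Zk
The empty set is not sufficient: P1 (Lf <- Hu -> Dz -> Zk) has no collider blocking it and no conditioned non-collider, so it is open.
Try {Hu}:
  P1: blocked at fork node Hu ∈ conditioning set.
  P2: blocked at fork node Hu ∈ conditioning set.
  P3: blocked at fork node Hu ∈ conditioning set.
  P4: blocked at fork node Hu ∈ conditioning set.
  P5: blocked at fork node Hu ∈ conditioning set.
  P6: blocked at fork node Hu ∈ conditioning set.
  P7: blocked at fork node Hu ∈ conditioning set.
  P8: blocked at fork node Hu ∈ conditioning set.
{Hu} contains no descendant of Lf and blocks every backdoor path.
No other singleton works — e.g. {Db} leaves P1 open — so {Hu} is the unique smallest valid adjustment set.

{Hu}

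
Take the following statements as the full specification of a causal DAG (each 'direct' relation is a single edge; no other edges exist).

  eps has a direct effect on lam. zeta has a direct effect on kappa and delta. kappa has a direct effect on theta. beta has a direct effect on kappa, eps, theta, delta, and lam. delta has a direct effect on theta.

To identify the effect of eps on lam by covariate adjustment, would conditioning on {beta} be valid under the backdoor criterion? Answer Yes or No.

Yes

Backdoor paths from eps to lam (paths whose first edge points into eps):
  P1: eps <- beta -> lam
Condition 1 (no descendant of eps in the set): holds — descendants of eps are {lam}; none are in {beta}.
Condition 2 (every backdoor path blocked by {beta}):
  P1: blocked at fork node beta ∈ conditioning set.
{beta} satisfies the backdoor criterion.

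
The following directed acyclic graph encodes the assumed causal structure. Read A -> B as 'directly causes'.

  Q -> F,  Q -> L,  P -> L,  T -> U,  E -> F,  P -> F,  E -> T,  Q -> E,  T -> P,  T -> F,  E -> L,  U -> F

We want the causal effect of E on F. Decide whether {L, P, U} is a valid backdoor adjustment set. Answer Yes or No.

Backdoor paths from E to F (paths whose first edge points into E):
  P1: E <- Q -> L <- P <- T -> U -> F
  P2: E <- Q -> L <- P <- T -> F
  P3: E <- Q -> L <- P -> F
  P4: E <- Q -> F
Condition 1 (no descendant of E in the set): FAILS — L, P, and U are descendants of E.
Condition 2 (every backdoor path blocked by {L, P, U}):
  P1: blocked at chain node P ∈ conditioning set.
  P2: blocked at chain node P ∈ conditioning set.
  P3: blocked at fork node P ∈ conditioning set.
  P4: open — no interior node is in the conditioning set.
{L, P, U} does not satisfy the backdoor criterion.

No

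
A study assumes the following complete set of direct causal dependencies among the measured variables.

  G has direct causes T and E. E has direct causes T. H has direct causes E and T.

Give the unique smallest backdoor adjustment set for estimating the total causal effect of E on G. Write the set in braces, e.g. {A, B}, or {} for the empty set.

Variables eligible for adjustment (non-descendants of E, excluding E and G): {T}.
Backdoor paths from E to G:
  P1: E <- T -> G
The empty set is not sufficient: P1 (E <- T -> G) has no collider blocking it and no conditioned non-collider, so it is open.
Try {T}:
  P1: blocked at fork node T ∈ conditioning set.
{T} contains no descendant of E and blocks every backdoor path.
{T} is the unique smallest valid adjustment set.

{T}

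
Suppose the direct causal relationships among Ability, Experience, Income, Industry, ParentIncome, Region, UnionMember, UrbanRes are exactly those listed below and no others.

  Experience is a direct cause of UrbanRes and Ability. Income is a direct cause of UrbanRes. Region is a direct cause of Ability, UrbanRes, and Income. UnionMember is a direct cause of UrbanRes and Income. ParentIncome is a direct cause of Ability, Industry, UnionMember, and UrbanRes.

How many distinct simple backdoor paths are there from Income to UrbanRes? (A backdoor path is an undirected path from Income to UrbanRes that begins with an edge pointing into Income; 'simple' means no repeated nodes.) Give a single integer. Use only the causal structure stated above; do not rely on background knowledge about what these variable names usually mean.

8

A backdoor path from Income to UrbanRes is any simple undirected path whose first edge points into Income (i.e. leaves Income via a parent).
Parents of Income: {Region, UnionMember}.
Enumerating:
  P1: Income <- Region -> UrbanRes
  P2: Income <- Region -> Ability <- Experience -> UrbanRes
  P3: Income <- Region -> Ability <- ParentIncome -> UnionMember -> UrbanRes
  P4: Income <- Region -> Ability <- ParentIncome -> UrbanRes
  P5: Income <- UnionMember <- ParentIncome -> UrbanRes
  P6: Income <- UnionMember <- ParentIncome -> Ability <- Experience -> UrbanRes
  P7: Income <- UnionMember <- ParentIncome -> Ability <- Region -> UrbanRes
  P8: Income <- UnionMember -> UrbanRes
That exhausts the simple backdoor paths. Count: 8.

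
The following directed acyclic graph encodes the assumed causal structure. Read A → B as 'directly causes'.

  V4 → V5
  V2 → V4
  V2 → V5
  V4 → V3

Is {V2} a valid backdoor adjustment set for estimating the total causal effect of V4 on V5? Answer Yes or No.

Backdoor paths from V4 to V5 (paths whose first edge points into V4):
  P1: V4 <- V2 -> V5
Condition 1 (no descendant of V4 in the set): holds — descendants of V4 are {V3, V5}; none are in {V2}.
Condition 2 (every backdoor path blocked by {V2}):
  P1: blocked at fork node V2 ∈ conditioning set.
{V2} satisfies the backdoor criterion.

Yes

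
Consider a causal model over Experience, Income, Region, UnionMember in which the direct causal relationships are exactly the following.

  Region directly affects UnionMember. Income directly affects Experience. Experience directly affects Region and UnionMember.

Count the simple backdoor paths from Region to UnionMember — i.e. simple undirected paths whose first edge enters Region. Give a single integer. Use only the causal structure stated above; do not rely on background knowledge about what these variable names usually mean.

A backdoor path from Region to UnionMember is any simple undirected path whose first edge points into Region (i.e. leaves Region via a parent).
Parents of Region: {Experience}.
Enumerating:
  P1: Region <- Experience -> UnionMember
That exhausts the simple backdoor paths. Count: 1.

1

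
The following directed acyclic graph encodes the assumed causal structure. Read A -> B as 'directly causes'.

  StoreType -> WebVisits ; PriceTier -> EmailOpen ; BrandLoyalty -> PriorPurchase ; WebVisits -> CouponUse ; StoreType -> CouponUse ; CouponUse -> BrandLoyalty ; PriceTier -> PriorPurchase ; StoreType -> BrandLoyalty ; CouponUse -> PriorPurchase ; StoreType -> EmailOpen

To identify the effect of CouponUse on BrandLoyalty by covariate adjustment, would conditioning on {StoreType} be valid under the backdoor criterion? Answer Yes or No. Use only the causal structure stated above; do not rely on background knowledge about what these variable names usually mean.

Backdoor paths from CouponUse to BrandLoyalty (paths whose first edge points into CouponUse):
  P1: CouponUse <- StoreType -> BrandLoyalty
  P2: CouponUse <- StoreType -> EmailOpen <- PriceTier -> PriorPurchase <- BrandLoyalty
  P3: CouponUse <- WebVisits <- StoreType -> BrandLoyalty
  P4: CouponUse <- WebVisits <- StoreType -> EmailOpen <- PriceTier -> PriorPurchase <- BrandLoyalty
Condition 1 (no descendant of CouponUse in the set): holds — descendants of CouponUse are {BrandLoyalty, PriorPurchase}; none are in {StoreType}.
Condition 2 (every backdoor path blocked by {StoreType}):
  P1: blocked at fork node StoreType ∈ conditioning set.
  P2: blocked at fork node StoreType ∈ conditioning set.
  P3: blocked at fork node StoreType ∈ conditioning set.
  P4: blocked at fork node StoreType ∈ conditioning set.
{StoreType} satisfies the backdoor criterion.

Yes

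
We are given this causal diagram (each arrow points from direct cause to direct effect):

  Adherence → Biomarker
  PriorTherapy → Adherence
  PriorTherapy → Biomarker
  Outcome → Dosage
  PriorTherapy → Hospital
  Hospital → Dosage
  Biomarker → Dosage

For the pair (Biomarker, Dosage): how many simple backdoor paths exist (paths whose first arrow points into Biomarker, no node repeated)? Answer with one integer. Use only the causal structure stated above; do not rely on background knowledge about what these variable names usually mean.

2

A backdoor path from Biomarker to Dosage is any simple undirected path whose first edge points into Biomarker (i.e. leaves Biomarker via a parent).
Parents of Biomarker: {Adherence, PriorTherapy}.
Enumerating:
  P1: Biomarker <- PriorTherapy -> Hospital -> Dosage
  P2: Biomarker <- Adherence <- PriorTherapy -> Hospital -> Dosage
That exhausts the simple backdoor paths. Count: 2.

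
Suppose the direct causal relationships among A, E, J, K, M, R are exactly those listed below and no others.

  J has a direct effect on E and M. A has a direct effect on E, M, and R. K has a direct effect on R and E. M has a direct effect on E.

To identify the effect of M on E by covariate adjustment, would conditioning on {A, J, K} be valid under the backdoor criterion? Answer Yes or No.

Backdoor paths from M to E (paths whose first edge points into M):
  P1: M <- J -> E
  P2: M <- A -> E
  P3: M <- A -> R <- K -> E
Condition 1 (no descendant of M in the set): holds — descendants of M are {E}; none are in {A, J, K}.
Condition 2 (every backdoor path blocked by {A, J, K}):
  P1: blocked at fork node J ∈ conditioning set.
  P2: blocked at fork node A ∈ conditioning set.
  P3: blocked at fork node A ∈ conditioning set.
{A, J, K} satisfies the backdoor criterion.

Yes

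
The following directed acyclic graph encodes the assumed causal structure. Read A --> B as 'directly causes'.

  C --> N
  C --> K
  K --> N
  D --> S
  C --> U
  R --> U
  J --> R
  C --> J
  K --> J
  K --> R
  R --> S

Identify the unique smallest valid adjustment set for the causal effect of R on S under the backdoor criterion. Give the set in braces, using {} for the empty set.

Variables eligible for adjustment (non-descendants of R, excluding R and S): {C, D, J, K, N}.
Backdoor paths from R to S:
  (none)
With no backdoor paths the empty set already satisfies the criterion, and it is trivially minimal.

{}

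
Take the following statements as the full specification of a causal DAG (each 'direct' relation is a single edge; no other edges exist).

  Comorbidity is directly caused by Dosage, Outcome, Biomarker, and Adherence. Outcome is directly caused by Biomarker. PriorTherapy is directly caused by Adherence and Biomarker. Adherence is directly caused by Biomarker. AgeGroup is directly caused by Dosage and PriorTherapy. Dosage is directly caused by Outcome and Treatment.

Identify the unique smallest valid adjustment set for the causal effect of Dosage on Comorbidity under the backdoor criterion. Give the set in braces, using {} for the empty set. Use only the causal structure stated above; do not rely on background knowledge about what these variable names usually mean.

{Outcome}

Variables eligible for adjustment (non-descendants of Dosage, excluding Dosage and Comorbidity): {Adherence, Biomarker, Outcome, PriorTherapy, Treatment}.
Backdoor paths from Dosage to Comorbidity:
  P1: Dosage <- Outcome <- Biomarker -> Adherence -> Comorbidity
  P2: Dosage <- Outcome <- Biomarker -> Comorbidity
  P3: Dosage <- Outcome <- Biomarker -> PriorTherapy <- Adherence -> Comorbidity
  P4: Dosage <- Outcome -> Comorbidity
The empty set is not sufficient: P1 (Dosage <- Outcome <- Biomarker -> Adherence -> Comorbidity) has no collider blocking it and no conditioned non-collider, so it is open.
Try {Outcome}:
  P1: blocked at chain node Outcome ∈ conditioning set.
  P2: blocked at chain node Outcome ∈ conditioning set.
  P3: blocked at chain node Outcome ∈ conditioning set.
  P4: blocked at fork node Outcome ∈ conditioning set.
{Outcome} contains no descendant of Dosage and blocks every backdoor path.
No other singleton works — e.g. {Biomarker} leaves P4 open — so {Outcome} is the unique smallest valid adjustment set.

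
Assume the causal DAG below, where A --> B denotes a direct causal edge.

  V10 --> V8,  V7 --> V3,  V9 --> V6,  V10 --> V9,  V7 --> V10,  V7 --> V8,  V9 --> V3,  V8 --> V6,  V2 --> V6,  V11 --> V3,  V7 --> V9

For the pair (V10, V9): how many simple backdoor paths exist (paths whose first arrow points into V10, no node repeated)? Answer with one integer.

3

A backdoor path from V10 to V9 is any simple undirected path whose first edge points into V10 (i.e. leaves V10 via a parent).
Parents of V10: {V7}.
Enumerating:
  P1: V10 <- V7 -> V9
  P2: V10 <- V7 -> V8 -> V6 <- V9
  P3: V10 <- V7 -> V3 <- V9
That exhausts the simple backdoor paths. Count: 3.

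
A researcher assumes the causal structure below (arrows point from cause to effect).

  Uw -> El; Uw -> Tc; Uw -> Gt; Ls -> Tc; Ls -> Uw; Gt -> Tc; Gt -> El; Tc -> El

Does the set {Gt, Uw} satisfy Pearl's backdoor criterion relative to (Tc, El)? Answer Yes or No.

Yes

Backdoor paths from Tc to El (paths whose first edge points into Tc):
  P1: Tc <- Ls -> Uw -> Gt -> El
  P2: Tc <- Ls -> Uw -> El
  P3: Tc <- Uw -> Gt -> El
  P4: Tc <- Uw -> El
  P5: Tc <- Gt <- Uw -> El
  P6: Tc <- Gt -> El
Condition 1 (no descendant of Tc in the set): holds — descendants of Tc are {El}; none are in {Gt, Uw}.
Condition 2 (every backdoor path blocked by {Gt, Uw}):
  P1: blocked at chain node Uw ∈ conditioning set.
  P2: blocked at chain node Uw ∈ conditioning set.
  P3: blocked at fork node Uw ∈ conditioning set.
  P4: blocked at fork node Uw ∈ conditioning set.
  P5: blocked at chain node Gt ∈ conditioning set.
  P6: blocked at fork node Gt ∈ conditioning set.
{Gt, Uw} satisfies the backdoor criterion.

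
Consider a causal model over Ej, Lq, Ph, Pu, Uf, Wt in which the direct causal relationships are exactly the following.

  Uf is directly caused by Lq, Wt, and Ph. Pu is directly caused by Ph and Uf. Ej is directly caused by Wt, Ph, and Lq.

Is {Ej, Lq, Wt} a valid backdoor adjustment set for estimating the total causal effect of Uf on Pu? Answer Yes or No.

No

Backdoor paths from Uf to Pu (paths whose first edge points into Uf):
  P1: Uf <- Wt -> Ej <- Ph -> Pu
  P2: Uf <- Ph -> Pu
  P3: Uf <- Lq -> Ej <- Ph -> Pu
Condition 1 (no descendant of Uf in the set): holds — descendants of Uf are {Pu}; none are in {Ej, Lq, Wt}.
Condition 2 (every backdoor path blocked by {Ej, Lq, Wt}):
  P1: blocked at fork node Wt ∈ conditioning set.
  P2: open — no interior node is in the conditioning set.
  P3: blocked at fork node Lq ∈ conditioning set.
{Ej, Lq, Wt} does not satisfy the backdoor criterion.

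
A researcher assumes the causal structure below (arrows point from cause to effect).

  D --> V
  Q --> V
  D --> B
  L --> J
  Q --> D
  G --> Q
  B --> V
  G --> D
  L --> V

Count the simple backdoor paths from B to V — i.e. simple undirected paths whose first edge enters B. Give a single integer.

3

A backdoor path from B to V is any simple undirected path whose first edge points into B (i.e. leaves B via a parent).
Parents of B: {D}.
Enumerating:
  P1: B <- D <- G -> Q -> V
  P2: B <- D <- Q -> V
  P3: B <- D -> V
That exhausts the simple backdoor paths. Count: 3.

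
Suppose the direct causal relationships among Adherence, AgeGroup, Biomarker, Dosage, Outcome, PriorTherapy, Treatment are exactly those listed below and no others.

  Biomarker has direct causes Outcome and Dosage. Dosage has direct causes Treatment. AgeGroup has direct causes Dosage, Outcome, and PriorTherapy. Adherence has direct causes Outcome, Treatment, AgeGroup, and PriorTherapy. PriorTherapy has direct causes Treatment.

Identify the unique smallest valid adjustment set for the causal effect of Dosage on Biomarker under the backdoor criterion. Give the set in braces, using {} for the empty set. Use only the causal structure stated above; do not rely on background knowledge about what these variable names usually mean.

Variables eligible for adjustment (non-descendants of Dosage, excluding Dosage and Biomarker): {Outcome, PriorTherapy, Treatment}.
Backdoor paths from Dosage to Biomarker:
  P1: Dosage <- Treatment -> PriorTherapy -> AgeGroup <- Outcome -> Biomarker
  P2: Dosage <- Treatment -> PriorTherapy -> AgeGroup -> Adherence <- Outcome -> Biomarker
  P3: Dosage <- Treatment -> PriorTherapy -> Adherence <- Outcome -> Biomarker
  P4: Dosage <- Treatment -> PriorTherapy -> Adherence <- AgeGroup <- Outcome -> Biomarker
  P5: Dosage <- Treatment -> Adherence <- Outcome -> Biomarker
  P6: Dosage <- Treatment -> Adherence <- PriorTherapy -> AgeGroup <- Outcome -> Biomarker
  P7: Dosage <- Treatment -> Adherence <- AgeGroup <- Outcome -> Biomarker
Each backdoor path contains an unconditioned collider, so every path is already blocked with the empty conditioning set:
  P1: blocked at collider AgeGroup (neither it nor any descendant is in the conditioning set).
  P2: blocked at collider Adherence (neither it nor any descendant is in the conditioning set).
  P3: blocked at collider Adherence (neither it nor any descendant is in the conditioning set).
  P4: blocked at collider Adherence (neither it nor any descendant is in the conditioning set).
  P5: blocked at collider Adherence (neither it nor any descendant is in the conditioning set).
  P6: blocked at collider Adherence (neither it nor any descendant is in the conditioning set).
  P7: blocked at collider Adherence (neither it nor any descendant is in the conditioning set).
The empty set is therefore the unique smallest valid set.

{}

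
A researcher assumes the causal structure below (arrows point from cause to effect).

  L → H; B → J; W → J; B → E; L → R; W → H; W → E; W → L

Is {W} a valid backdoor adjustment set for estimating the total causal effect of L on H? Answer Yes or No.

Yes

Backdoor paths from L to H (paths whose first edge points into L):
  P1: L <- W -> H
Condition 1 (no descendant of L in the set): holds — descendants of L are {H, R}; none are in {W}.
Condition 2 (every backdoor path blocked by {W}):
  P1: blocked at fork node W ∈ conditioning set.
{W} satisfies the backdoor criterion.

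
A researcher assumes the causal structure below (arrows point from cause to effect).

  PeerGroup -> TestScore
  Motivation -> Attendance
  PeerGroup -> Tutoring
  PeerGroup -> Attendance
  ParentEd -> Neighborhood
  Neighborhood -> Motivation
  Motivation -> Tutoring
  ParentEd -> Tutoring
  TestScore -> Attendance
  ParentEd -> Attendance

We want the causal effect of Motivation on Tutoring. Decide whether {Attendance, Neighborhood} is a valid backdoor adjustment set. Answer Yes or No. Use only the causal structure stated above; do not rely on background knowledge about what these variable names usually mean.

No

Backdoor paths from Motivation to Tutoring (paths whose first edge points into Motivation):
  P1: Motivation <- Neighborhood <- ParentEd -> Tutoring
  P2: Motivation <- Neighborhood <- ParentEd -> Attendance <- PeerGroup -> Tutoring
  P3: Motivation <- Neighborhood <- ParentEd -> Attendance <- TestScore <- PeerGroup -> Tutoring
Condition 1 (no descendant of Motivation in the set): FAILS — Attendance is a descendant of Motivation.
Condition 2 (every backdoor path blocked by {Attendance, Neighborhood}):
  P1: blocked at chain node Neighborhood ∈ conditioning set.
  P2: blocked at chain node Neighborhood ∈ conditioning set.
  P3: blocked at chain node Neighborhood ∈ conditioning set.
{Attendance, Neighborhood} does not satisfy the backdoor criterion.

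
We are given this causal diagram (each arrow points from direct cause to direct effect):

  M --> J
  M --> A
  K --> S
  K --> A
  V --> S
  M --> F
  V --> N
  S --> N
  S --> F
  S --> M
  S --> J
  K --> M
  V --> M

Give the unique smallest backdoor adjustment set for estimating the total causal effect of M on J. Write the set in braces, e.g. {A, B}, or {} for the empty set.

{S}

Variables eligible for adjustment (non-descendants of M, excluding M and J): {K, N, S, V}.
Backdoor paths from M to J:
  P1: M <- K -> S -> J
  P2: M <- V -> S -> J
  P3: M <- V -> N <- S -> J
  P4: M <- S -> J
The empty set is not sufficient: P1 (M <- K -> S -> J) has no collider blocking it and no conditioned non-collider, so it is open.
Try {S}:
  P1: blocked at chain node S ∈ conditioning set.
  P2: blocked at chain node S ∈ conditioning set.
  P3: blocked at collider N (neither it nor any descendant is in the conditioning set).
  P4: blocked at fork node S ∈ conditioning set.
{S} contains no descendant of M and blocks every backdoor path.
No other singleton works — e.g. {K} leaves P2 open — so {S} is the unique smallest valid adjustment set.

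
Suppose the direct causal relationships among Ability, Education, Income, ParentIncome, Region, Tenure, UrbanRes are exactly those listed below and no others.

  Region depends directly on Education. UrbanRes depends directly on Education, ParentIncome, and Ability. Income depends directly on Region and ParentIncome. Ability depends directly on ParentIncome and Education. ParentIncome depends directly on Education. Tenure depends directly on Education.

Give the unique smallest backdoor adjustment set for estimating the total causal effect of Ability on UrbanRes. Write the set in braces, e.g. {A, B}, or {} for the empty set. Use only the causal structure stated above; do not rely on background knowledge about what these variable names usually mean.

{Education, ParentIncome}

Variables eligible for adjustment (non-descendants of Ability, excluding Ability and UrbanRes): {Education, Income, ParentIncome, Region, Tenure}.
Backdoor paths from Ability to UrbanRes:
  P1: Ability <- Education -> ParentIncome -> UrbanRes
  P2: Ability <- Education -> Region -> Income <- ParentIncome -> UrbanRes
  P3: Ability <- Education -> UrbanRes
  P4: Ability <- ParentIncome <- Education -> UrbanRes
  P5: Ability <- ParentIncome -> Income <- Region <- Education -> UrbanRes
  P6: Ability <- ParentIncome -> UrbanRes
The empty set is not sufficient: P1 (Ability <- Education -> ParentIncome -> UrbanRes) has no collider blocking it and no conditioned non-collider, so it is open.
Try {Education, ParentIncome}:
  P1: blocked at fork node Education ∈ conditioning set.
  P2: blocked at fork node Education ∈ conditioning set.
  P3: blocked at fork node Education ∈ conditioning set.
  P4: blocked at chain node ParentIncome ∈ conditioning set.
  P5: blocked at fork node ParentIncome ∈ conditioning set.
  P6: blocked at fork node ParentIncome ∈ conditioning set.
{Education, ParentIncome} contains no descendant of Ability and blocks every backdoor path.
Every element of {Education, ParentIncome} is needed (dropping Education leaves P3 open; dropping ParentIncome leaves P6 open), so no proper subset is valid.
Among all size-2 subsets of the eligible variables, only {Education, ParentIncome} blocks every backdoor path, so it is the unique smallest valid adjustment set.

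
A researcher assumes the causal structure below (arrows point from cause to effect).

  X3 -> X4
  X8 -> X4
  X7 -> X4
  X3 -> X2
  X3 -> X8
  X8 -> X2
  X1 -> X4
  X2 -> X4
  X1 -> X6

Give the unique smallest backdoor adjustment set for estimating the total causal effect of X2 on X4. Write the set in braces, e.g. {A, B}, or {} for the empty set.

{X3, X8}

Variables eligible for adjustment (non-descendants of X2, excluding X2 and X4): {X1, X3, X6, X7, X8}.
Backdoor paths from X2 to X4:
  P1: X2 <- X3 -> X8 -> X4
  P2: X2 <- X3 -> X4
  P3: X2 <- X8 <- X3 -> X4
  P4: X2 <- X8 -> X4
The empty set is not sufficient: P1 (X2 <- X3 -> X8 -> X4) has no collider blocking it and no conditioned non-collider, so it is open.
Try {X3, X8}:
  P1: blocked at fork node X3 ∈ conditioning set.
  P2: blocked at fork node X3 ∈ conditioning set.
  P3: blocked at chain node X8 ∈ conditioning set.
  P4: blocked at fork node X8 ∈ conditioning set.
{X3, X8} contains no descendant of X2 and blocks every backdoor path.
Every element of {X3, X8} is needed (dropping X3 leaves P2 open; dropping X8 leaves P4 open), so no proper subset is valid.
Among all size-2 subsets of the eligible variables, only {X3, X8} blocks every backdoor path, so it is the unique smallest valid adjustment set.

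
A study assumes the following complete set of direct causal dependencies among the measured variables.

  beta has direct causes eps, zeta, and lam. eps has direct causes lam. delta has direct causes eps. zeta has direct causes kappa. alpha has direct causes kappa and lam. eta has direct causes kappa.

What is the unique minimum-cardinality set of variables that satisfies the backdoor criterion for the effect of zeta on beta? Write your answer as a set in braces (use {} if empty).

Variables eligible for adjustment (non-descendants of zeta, excluding zeta and beta): {alpha, delta, eps, eta, kappa, lam}.
Backdoor paths from zeta to beta:
  P1: zeta <- kappa -> alpha <- lam -> eps -> beta
  P2: zeta <- kappa -> alpha <- lam -> beta
Each backdoor path contains an unconditioned collider, so every path is already blocked with the empty conditioning set:
  P1: blocked at collider alpha (neither it nor any descendant is in the conditioning set).
  P2: blocked at collider alpha (neither it nor any descendant is in the conditioning set).
The empty set is therefore the unique smallest valid set.

{}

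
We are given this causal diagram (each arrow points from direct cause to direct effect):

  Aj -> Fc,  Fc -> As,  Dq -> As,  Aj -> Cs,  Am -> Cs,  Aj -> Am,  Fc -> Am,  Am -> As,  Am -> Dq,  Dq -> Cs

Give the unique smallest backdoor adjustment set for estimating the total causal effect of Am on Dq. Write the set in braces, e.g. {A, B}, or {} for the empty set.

Variables eligible for adjustment (non-descendants of Am, excluding Am and Dq): {Aj, Fc}.
Backdoor paths from Am to Dq:
  P1: Am <- Aj -> Fc -> As <- Dq
  P2: Am <- Aj -> Cs <- Dq
  P3: Am <- Fc <- Aj -> Cs <- Dq
  P4: Am <- Fc -> As <- Dq
Each backdoor path contains an unconditioned collider, so every path is already blocked with the empty conditioning set:
  P1: blocked at collider As (neither it nor any descendant is in the conditioning set).
  P2: blocked at collider Cs (neither it nor any descendant is in the conditioning set).
  P3: blocked at collider Cs (neither it nor any descendant is in the conditioning set).
  P4: blocked at collider As (neither it nor any descendant is in the conditioning set).
The empty set is therefore the unique smallest valid set.

{}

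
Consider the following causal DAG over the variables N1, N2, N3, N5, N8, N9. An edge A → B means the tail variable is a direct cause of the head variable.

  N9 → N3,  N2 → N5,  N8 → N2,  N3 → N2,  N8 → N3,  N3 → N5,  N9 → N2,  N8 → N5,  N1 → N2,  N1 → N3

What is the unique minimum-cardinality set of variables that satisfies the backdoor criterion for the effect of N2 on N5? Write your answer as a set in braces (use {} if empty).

Variables eligible for adjustment (non-descendants of N2, excluding N2 and N5): {N1, N3, N8, N9}.
Backdoor paths from N2 to N5:
  P1: N2 <- N9 -> N3 <- N8 -> N5
  P2: N2 <- N9 -> N3 -> N5
  P3: N2 <- N8 -> N3 -> N5
  P4: N2 <- N8 -> N5
  P5: N2 <- N1 -> N3 <- N8 -> N5
  P6: N2 <- N1 -> N3 -> N5
  P7: N2 <- N3 <- N8 -> N5
  P8: N2 <- N3 -> N5
The empty set is not sufficient: P2 (N2 <- N9 -> N3 -> N5) has no collider blocking it and no conditioned non-collider, so it is open.
Try {N3, N8}:
  P1: blocked at fork node N8 ∈ conditioning set.
  P2: blocked at chain node N3 ∈ conditioning set.
  P3: blocked at fork node N8 ∈ conditioning set.
  P4: blocked at fork node N8 ∈ conditioning set.
  P5: blocked at fork node N8 ∈ conditioning set.
  P6: blocked at chain node N3 ∈ conditioning set.
  P7: blocked at chain node N3 ∈ conditioning set.
  P8: blocked at fork node N3 ∈ conditioning set.
{N3, N8} contains no descendant of N2 and blocks every backdoor path.
Every element of {N3, N8} is needed (dropping N3 leaves P2 open; dropping N8 leaves P1 open), so no proper subset is valid.
Among all size-2 subsets of the eligible variables, only {N3, N8} blocks every backdoor path, so it is the unique smallest valid adjustment set.

{N3, N8}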